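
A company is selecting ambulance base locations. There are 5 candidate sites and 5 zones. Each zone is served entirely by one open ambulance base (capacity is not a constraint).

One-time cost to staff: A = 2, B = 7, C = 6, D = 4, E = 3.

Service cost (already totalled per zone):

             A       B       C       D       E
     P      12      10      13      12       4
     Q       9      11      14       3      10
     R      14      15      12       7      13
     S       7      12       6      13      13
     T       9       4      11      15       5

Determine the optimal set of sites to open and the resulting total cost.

Open A, D and E; minimum total cost 35.

For any fixed open set, each zone goes to its cheapest open site; total = fixed + service.
{A, D, E}: P→E 4, Q→D 3, R→D 7, S→A 7, T→E 5. Service 26; fixed 9; total 35.
{C, D, E}: service 25 + fixed 13 = 38
{D, E}: service 32 + fixed 7 = 39
{A, B, C, D, E}: P→E 4, Q→D 3, R→D 7, S→C 6, T→B 4. Service 24; fixed 22; total 46.
No other subset beats 35.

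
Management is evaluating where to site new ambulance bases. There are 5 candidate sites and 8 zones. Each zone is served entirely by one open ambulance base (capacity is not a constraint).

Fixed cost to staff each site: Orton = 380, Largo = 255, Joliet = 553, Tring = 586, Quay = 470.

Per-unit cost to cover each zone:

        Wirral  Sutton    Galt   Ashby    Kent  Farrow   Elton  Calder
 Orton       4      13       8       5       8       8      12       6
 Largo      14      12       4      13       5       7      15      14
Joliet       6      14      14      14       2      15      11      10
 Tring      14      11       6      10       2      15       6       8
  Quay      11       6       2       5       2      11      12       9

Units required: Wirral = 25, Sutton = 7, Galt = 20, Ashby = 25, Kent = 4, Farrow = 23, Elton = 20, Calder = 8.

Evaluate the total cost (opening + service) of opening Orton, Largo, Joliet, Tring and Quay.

Total cost: 2888

Each zone is assigned to its cheapest site among the open ones.
{Orton, Largo, Joliet, Tring, Quay}: Wirral→Orton 4·25=100, Sutton→Quay 6·7=42, Galt→Quay 2·20=40, Ashby→Orton 5·25=125, Kent→Joliet 2·4=8, Farrow→Largo 7·23=161, Elton→Tring 6·20=120, Calder→Orton 6·8=48. Service 644; fixed 2244; total 2888.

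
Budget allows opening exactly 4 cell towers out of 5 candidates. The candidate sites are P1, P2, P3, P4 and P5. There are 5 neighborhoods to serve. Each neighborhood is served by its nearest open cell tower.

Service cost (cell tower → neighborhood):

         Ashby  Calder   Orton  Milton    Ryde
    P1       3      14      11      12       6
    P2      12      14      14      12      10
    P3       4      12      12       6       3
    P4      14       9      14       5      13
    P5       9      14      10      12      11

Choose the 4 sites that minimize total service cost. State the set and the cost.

With exactly 4 open, each neighborhood uses its cheapest among the chosen.
{P1, P3, P4, P5}: Ashby→P1 3, Calder→P4 9, Orton→P5 10, Milton→P4 5, Ryde→P3 3. Service cost 30.
{P1, P2, P3, P4}: service cost 31
{P2, P3, P4, P5}: service cost 31
Among all 5 size-4 choices, {P1, P3, P4, P5} is lowest.

Choose P1, P3, P4 and P5; total service cost 30.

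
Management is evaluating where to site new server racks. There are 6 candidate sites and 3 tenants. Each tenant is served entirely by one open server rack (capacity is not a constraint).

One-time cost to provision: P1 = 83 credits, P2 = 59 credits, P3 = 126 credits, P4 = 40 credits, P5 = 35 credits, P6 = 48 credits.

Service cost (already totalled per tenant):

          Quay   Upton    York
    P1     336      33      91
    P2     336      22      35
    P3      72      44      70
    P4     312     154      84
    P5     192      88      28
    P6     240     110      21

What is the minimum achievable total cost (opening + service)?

For any fixed open set, each tenant goes to its cheapest open site; total = fixed + service.
{P3, P5}: Quay→P3 72, Upton→P3 44, York→P5 28. Service 144; fixed 161; total 305.
{P3, P6}: service 137 + fixed 174 = 311
{P3}: service 186 + fixed 126 = 312
{P1, P2, P3, P4, P5, P6}: service 115 + fixed 391 = 506
No other subset beats 305.

Minimum total cost: 305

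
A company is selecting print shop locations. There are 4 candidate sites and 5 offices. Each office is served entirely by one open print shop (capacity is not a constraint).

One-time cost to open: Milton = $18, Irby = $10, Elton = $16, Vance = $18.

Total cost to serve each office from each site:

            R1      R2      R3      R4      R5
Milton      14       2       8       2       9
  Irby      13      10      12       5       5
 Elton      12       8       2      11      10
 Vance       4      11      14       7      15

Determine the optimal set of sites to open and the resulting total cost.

Open Milton only; minimum total cost 53.

For any fixed open set, each office goes to its cheapest open site; total = fixed + service.
{Milton}: R1→Milton 14, R2→Milton 2, R3→Milton 8, R4→Milton 2, R5→Milton 9. Service 35; fixed 18; total 53.
{Irby}: R1→Irby 13, R2→Irby 10, R3→Irby 12, R4→Irby 5, R5→Irby 5. Service 45; fixed 10; total 55.
{Milton, Irby}: R1→Irby 13, R2→Milton 2, R3→Milton 8, R4→Milton 2, R5→Irby 5. Service 30; fixed 28; total 58.
{Milton, Irby, Elton, Vance}: service 15 + fixed 62 = 77
(All 15 nonempty subsets were checked; Milton only is lowest.)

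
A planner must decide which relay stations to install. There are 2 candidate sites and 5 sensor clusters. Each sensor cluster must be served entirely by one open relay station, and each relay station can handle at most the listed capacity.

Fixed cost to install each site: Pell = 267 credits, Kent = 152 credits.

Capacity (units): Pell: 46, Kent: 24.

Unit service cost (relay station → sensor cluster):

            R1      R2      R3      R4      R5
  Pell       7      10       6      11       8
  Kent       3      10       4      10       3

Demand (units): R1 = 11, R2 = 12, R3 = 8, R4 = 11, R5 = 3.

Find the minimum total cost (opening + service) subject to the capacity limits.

Minimum total cost: 657

Open {Pell}: R1→Pell 7·11=77, R2→Pell 10·12=120, R3→Pell 6·8=48, R4→Pell 11·11=121, R5→Pell 8·3=24.
Loads: Pell carries 45/46. Service 390; fixed 267; total 657.
Next best feasible plan costs 734.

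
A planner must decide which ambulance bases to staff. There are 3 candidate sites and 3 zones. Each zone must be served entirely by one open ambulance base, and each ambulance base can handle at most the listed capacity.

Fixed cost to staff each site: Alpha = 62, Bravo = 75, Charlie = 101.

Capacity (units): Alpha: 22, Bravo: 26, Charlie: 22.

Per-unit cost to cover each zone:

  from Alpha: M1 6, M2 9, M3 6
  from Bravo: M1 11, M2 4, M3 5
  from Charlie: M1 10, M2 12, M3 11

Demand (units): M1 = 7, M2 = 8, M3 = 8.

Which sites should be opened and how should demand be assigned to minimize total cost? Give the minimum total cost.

Minimum total cost: 224

Open {Bravo}: M1→Bravo 11·7=77, M2→Bravo 4·8=32, M3→Bravo 5·8=40.
Loads: Bravo carries 23/26. Service 149; fixed 75; total 224.
Next best feasible plan costs 251.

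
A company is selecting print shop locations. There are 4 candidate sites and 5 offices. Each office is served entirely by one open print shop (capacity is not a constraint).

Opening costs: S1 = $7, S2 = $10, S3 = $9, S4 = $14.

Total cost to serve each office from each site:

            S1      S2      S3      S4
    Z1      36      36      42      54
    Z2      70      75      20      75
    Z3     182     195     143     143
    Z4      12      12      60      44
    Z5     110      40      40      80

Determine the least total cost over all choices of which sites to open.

Minimum total cost: 267

For any fixed open set, each office goes to its cheapest open site; total = fixed + service.
{S1, S3}: Z1→S1 36, Z2→S3 20, Z3→S3 143, Z4→S1 12, Z5→S3 40. Service 251; fixed 16; total 267.
{S2, S3}: service 251 + fixed 19 = 270
{S1, S2, S3}: Z1→S1 36, Z2→S3 20, Z3→S3 143, Z4→S1 12, Z5→S2 40. Service 251; fixed 26; total 277.
{S1, S2, S3, S4}: service 251 + fixed 40 = 291
No other subset beats 267.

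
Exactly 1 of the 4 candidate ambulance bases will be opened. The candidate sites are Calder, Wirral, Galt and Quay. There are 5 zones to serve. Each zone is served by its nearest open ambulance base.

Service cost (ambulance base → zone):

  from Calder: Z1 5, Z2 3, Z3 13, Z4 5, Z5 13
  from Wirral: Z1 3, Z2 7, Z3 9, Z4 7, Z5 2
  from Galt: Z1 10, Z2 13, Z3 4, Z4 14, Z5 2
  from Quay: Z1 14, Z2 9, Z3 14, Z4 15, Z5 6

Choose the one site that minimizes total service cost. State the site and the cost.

With exactly 1 open, each zone uses its cheapest among the chosen.
{Wirral}: Z1→Wirral 3, Z2→Wirral 7, Z3→Wirral 9, Z4→Wirral 7, Z5→Wirral 2. Service cost 28.
{Calder}: service cost 39
{Galt}: service cost 43
Among all 4 size-1 choices, {Wirral} is lowest.

Choose Wirral only; total service cost 28.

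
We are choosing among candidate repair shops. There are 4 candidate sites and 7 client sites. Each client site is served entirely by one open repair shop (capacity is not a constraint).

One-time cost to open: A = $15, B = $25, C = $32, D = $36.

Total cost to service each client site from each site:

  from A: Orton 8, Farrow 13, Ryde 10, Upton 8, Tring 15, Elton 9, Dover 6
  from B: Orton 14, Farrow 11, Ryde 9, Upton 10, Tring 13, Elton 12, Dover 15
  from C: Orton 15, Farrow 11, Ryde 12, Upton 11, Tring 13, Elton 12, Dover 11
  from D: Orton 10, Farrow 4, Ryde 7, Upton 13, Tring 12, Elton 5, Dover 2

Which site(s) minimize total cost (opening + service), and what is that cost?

Open A only; minimum total cost 84.

For any fixed open set, each client site goes to its cheapest open site; total = fixed + service.
{A}: Orton→A 8, Farrow→A 13, Ryde→A 10, Upton→A 8, Tring→A 15, Elton→A 9, Dover→A 6. Service 69; fixed 15; total 84.
{D}: Orton→D 10, Farrow→D 4, Ryde→D 7, Upton→D 13, Tring→D 12, Elton→D 5, Dover→D 2. Service 53; fixed 36; total 89.
{A, D}: Orton→A 8, Farrow→D 4, Ryde→D 7, Upton→A 8, Tring→D 12, Elton→D 5, Dover→D 2. Service 46; fixed 51; total 97.
{A, B, C, D}: Orton→A 8, Farrow→D 4, Ryde→D 7, Upton→A 8, Tring→D 12, Elton→D 5, Dover→D 2. Service 46; fixed 108; total 154.
No other subset beats 84.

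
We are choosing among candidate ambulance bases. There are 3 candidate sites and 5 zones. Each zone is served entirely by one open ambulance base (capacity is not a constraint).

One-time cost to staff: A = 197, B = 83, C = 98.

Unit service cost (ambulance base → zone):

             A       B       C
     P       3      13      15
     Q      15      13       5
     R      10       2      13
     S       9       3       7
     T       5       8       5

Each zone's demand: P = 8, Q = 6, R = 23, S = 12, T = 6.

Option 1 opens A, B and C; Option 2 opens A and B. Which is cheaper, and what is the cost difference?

Option 1: {A, B, C}: P→A 3·8=24, Q→C 5·6=30, R→B 2·23=46, S→B 3·12=36, T→A 5·6=30. Service 166; fixed 378; total 544.
Option 2: {A, B}: P→A 3·8=24, Q→B 13·6=78, R→B 2·23=46, S→B 3·12=36, T→A 5·6=30. Service 214; fixed 280; total 494.
Difference: |544 − 494| = 50.

Option 2 is cheaper by 50.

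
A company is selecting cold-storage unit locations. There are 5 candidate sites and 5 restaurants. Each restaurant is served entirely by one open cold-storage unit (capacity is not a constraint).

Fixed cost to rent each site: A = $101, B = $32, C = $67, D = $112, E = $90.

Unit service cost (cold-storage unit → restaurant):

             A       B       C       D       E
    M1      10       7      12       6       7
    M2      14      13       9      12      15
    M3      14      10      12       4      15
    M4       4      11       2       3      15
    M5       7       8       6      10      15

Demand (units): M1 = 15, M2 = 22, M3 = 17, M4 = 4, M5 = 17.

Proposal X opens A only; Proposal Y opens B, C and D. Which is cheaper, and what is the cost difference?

Proposal X: {A}: M1→A 10·15=150, M2→A 14·22=308, M3→A 14·17=238, M4→A 4·4=16, M5→A 7·17=119. Service 831; fixed 101; total 932.
Proposal Y: {B, C, D}: M1→D 6·15=90, M2→C 9·22=198, M3→D 4·17=68, M4→C 2·4=8, M5→C 6·17=102. Service 466; fixed 211; total 677.
Difference: |932 − 677| = 255.

Proposal Y is cheaper by 255.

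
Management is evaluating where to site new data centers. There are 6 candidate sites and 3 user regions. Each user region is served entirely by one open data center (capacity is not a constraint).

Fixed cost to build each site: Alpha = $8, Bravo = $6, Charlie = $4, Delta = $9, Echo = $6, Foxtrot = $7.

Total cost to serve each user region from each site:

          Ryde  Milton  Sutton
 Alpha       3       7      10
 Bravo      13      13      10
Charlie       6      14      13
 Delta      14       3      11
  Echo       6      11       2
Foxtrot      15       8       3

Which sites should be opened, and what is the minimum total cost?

Open Echo only; minimum total cost 25.

For any fixed open set, each user region goes to its cheapest open site; total = fixed + service.
{Echo}: Ryde→Echo 6, Milton→Echo 11, Sutton→Echo 2. Service 19; fixed 6; total 25.
{Alpha, Echo}: service 12 + fixed 14 = 26
{Delta, Echo}: service 11 + fixed 15 = 26
{Alpha, Bravo, Charlie, Delta, Echo, Foxtrot}: Ryde→Alpha 3, Milton→Delta 3, Sutton→Echo 2. Service 8; fixed 40; total 48.
No other subset beats 25.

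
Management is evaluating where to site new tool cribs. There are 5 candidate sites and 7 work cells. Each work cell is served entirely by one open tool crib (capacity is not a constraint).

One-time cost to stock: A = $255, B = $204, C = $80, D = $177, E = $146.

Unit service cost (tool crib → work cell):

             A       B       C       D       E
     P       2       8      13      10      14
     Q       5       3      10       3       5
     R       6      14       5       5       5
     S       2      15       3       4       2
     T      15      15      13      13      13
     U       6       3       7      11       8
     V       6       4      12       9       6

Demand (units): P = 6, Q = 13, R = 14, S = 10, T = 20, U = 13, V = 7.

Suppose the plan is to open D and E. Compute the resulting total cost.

Each work cell is assigned to its cheapest site among the open ones.
{D, E}: P→D 10·6=60, Q→D 3·13=39, R→D 5·14=70, S→E 2·10=20, T→D 13·20=260, U→E 8·13=104, V→E 6·7=42. Service 595; fixed 323; total 918.

Total cost: 918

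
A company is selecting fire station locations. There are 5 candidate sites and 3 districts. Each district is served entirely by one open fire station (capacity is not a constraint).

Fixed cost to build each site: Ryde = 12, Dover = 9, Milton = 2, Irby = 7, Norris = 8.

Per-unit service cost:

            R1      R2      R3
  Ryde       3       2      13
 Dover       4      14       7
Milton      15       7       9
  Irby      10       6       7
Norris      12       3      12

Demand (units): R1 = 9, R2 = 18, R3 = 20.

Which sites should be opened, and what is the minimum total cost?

Open Ryde and Irby; minimum total cost 222.

For any fixed open set, each district goes to its cheapest open site; total = fixed + service.
{Ryde, Irby}: R1→Ryde 3·9=27, R2→Ryde 2·18=36, R3→Irby 7·20=140. Service 203; fixed 19; total 222.
{Ryde, Dover}: service 203 + fixed 21 = 224
{Ryde, Milton, Irby}: service 203 + fixed 21 = 224
{Ryde, Dover, Milton, Irby, Norris}: service 203 + fixed 38 = 241
No other subset beats 222.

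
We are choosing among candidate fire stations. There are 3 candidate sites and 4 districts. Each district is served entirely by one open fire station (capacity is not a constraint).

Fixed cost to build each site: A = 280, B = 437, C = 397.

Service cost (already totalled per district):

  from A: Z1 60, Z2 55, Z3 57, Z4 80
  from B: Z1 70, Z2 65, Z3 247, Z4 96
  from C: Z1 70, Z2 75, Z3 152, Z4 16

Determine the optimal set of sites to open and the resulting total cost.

Open A only; minimum total cost 532.

For any fixed open set, each district goes to its cheapest open site; total = fixed + service.
{A}: Z1→A 60, Z2→A 55, Z3→A 57, Z4→A 80. Service 252; fixed 280; total 532.
{C}: service 313 + fixed 397 = 710
{A, C}: service 188 + fixed 677 = 865
{A, B, C}: service 188 + fixed 1114 = 1302
No other subset beats 532.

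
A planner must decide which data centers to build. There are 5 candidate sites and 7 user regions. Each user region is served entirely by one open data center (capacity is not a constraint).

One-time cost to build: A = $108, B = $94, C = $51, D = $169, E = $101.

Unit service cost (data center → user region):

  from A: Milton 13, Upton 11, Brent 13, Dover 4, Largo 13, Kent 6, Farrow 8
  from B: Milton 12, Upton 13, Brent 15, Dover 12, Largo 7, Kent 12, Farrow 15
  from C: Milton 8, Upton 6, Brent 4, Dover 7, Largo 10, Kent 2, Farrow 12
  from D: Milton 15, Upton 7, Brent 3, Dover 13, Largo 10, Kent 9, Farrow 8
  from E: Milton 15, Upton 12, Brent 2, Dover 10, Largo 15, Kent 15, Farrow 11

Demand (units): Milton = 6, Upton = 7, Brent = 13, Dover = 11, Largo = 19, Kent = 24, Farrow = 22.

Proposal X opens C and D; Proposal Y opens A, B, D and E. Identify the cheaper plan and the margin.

Proposal X is cheaper by 276.

Proposal X: {C, D}: Milton→C 8·6=48, Upton→C 6·7=42, Brent→D 3·13=39, Dover→C 7·11=77, Largo→C 10·19=190, Kent→C 2·24=48, Farrow→D 8·22=176. Service 620; fixed 220; total 840.
Proposal Y: {A, B, D, E}: Milton→B 12·6=72, Upton→D 7·7=49, Brent→E 2·13=26, Dover→A 4·11=44, Largo→B 7·19=133, Kent→A 6·24=144, Farrow→A 8·22=176. Service 644; fixed 472; total 1116.
Difference: |840 − 1116| = 276.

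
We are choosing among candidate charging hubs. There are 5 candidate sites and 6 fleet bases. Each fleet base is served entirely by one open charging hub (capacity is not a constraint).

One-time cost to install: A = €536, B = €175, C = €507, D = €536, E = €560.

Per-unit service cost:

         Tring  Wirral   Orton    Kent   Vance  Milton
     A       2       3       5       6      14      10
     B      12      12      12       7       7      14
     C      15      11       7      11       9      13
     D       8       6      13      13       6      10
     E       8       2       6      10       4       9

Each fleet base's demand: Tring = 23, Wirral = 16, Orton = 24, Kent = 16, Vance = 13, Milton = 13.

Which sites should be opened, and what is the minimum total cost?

Open A only; minimum total cost 1158.

For any fixed open set, each fleet base goes to its cheapest open site; total = fixed + service.
{A}: Tring→A 2·23=46, Wirral→A 3·16=48, Orton→A 5·24=120, Kent→A 6·16=96, Vance→A 14·13=182, Milton→A 10·13=130. Service 622; fixed 536; total 1158.
{A, B}: Tring→A 2·23=46, Wirral→A 3·16=48, Orton→A 5·24=120, Kent→A 6·16=96, Vance→B 7·13=91, Milton→A 10·13=130. Service 531; fixed 711; total 1242.
{E}: service 689 + fixed 560 = 1249
{A, B, C, D, E}: Tring→A 2·23=46, Wirral→E 2·16=32, Orton→A 5·24=120, Kent→A 6·16=96, Vance→E 4·13=52, Milton→E 9·13=117. Service 463; fixed 2314; total 2777.
No other subset beats 1158.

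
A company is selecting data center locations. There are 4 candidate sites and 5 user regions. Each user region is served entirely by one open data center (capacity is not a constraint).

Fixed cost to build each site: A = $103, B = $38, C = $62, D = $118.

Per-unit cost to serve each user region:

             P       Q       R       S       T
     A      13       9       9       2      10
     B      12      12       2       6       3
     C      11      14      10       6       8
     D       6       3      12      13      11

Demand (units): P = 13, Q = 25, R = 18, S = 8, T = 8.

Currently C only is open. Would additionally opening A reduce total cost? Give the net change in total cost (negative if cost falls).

Yes — net change −72 (cost falls by 72).

Current service cost with {C}: 785.
Adding A: each user region re-picks its cheapest; new service cost 610, saving 175.
Extra fixed cost: 103. Net change = 103 − 175 = -72.
(Totals: 847 → 775.)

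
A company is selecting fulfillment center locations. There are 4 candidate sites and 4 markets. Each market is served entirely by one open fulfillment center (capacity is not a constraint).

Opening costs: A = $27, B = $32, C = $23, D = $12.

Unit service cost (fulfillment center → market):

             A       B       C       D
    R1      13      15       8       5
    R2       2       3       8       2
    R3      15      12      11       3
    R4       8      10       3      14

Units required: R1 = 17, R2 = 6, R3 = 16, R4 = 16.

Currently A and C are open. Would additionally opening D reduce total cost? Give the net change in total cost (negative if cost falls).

Yes — net change −167 (cost falls by 167).

Current service cost with {A, C}: 372.
Adding D: each market re-picks its cheapest; new service cost 193, saving 179.
Extra fixed cost: 12. Net change = 12 − 179 = -167.
(Totals: 422 → 255.)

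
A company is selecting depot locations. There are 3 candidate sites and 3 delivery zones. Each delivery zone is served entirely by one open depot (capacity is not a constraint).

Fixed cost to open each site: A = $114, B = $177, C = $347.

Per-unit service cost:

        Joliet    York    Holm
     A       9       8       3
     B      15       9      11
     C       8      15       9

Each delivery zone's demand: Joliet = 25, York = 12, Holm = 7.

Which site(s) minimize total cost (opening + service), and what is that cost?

Open A only; minimum total cost 456.

For any fixed open set, each delivery zone goes to its cheapest open site; total = fixed + service.
{A}: Joliet→A 9·25=225, York→A 8·12=96, Holm→A 3·7=21. Service 342; fixed 114; total 456.
{A, B}: service 342 + fixed 291 = 633
{B}: service 560 + fixed 177 = 737
{A, B, C}: service 317 + fixed 638 = 955
(All 7 nonempty subsets were checked; A only is lowest.)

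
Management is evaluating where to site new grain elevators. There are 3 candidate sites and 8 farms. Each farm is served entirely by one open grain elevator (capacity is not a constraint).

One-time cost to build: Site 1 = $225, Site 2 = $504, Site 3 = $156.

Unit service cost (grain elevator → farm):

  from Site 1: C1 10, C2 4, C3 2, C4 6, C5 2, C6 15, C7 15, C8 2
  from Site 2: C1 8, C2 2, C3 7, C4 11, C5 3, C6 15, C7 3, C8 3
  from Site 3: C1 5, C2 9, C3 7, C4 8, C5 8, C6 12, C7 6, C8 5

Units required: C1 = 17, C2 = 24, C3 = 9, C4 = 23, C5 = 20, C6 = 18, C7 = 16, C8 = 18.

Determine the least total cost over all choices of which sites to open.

Minimum total cost: 1106

For any fixed open set, each farm goes to its cheapest open site; total = fixed + service.
{Site 1, Site 3}: C1→Site 3 5·17=85, C2→Site 1 4·24=96, C3→Site 1 2·9=18, C4→Site 1 6·23=138, C5→Site 1 2·20=40, C6→Site 3 12·18=216, C7→Site 3 6·16=96, C8→Site 1 2·18=36. Service 725; fixed 381; total 1106.
{Site 1}: C1→Site 1 10·17=170, C2→Site 1 4·24=96, C3→Site 1 2·9=18, C4→Site 1 6·23=138, C5→Site 1 2·20=40, C6→Site 1 15·18=270, C7→Site 1 15·16=240, C8→Site 1 2·18=36. Service 1008; fixed 225; total 1233.
{Site 3}: service 1110 + fixed 156 = 1266
{Site 1, Site 2, Site 3}: service 629 + fixed 885 = 1514
No other subset beats 1106.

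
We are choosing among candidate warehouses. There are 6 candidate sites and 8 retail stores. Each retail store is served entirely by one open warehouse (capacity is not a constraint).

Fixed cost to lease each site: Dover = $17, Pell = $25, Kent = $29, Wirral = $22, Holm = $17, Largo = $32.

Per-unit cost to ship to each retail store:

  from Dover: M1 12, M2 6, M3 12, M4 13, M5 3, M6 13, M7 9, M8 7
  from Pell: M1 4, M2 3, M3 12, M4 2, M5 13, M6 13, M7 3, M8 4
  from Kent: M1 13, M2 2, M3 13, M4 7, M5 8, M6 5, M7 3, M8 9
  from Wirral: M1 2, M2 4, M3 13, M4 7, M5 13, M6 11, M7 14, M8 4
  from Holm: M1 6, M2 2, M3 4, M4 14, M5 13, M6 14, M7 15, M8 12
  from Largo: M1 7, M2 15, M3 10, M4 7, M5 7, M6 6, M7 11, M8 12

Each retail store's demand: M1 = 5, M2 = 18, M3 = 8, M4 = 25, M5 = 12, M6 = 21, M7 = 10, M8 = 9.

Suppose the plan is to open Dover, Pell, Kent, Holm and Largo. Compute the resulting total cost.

Total cost: 465

Each retail store is assigned to its cheapest site among the open ones.
{Dover, Pell, Kent, Holm, Largo}: M1→Pell 4·5=20, M2→Kent 2·18=36, M3→Holm 4·8=32, M4→Pell 2·25=50, M5→Dover 3·12=36, M6→Kent 5·21=105, M7→Pell 3·10=30, M8→Pell 4·9=36. Service 345; fixed 120; total 465.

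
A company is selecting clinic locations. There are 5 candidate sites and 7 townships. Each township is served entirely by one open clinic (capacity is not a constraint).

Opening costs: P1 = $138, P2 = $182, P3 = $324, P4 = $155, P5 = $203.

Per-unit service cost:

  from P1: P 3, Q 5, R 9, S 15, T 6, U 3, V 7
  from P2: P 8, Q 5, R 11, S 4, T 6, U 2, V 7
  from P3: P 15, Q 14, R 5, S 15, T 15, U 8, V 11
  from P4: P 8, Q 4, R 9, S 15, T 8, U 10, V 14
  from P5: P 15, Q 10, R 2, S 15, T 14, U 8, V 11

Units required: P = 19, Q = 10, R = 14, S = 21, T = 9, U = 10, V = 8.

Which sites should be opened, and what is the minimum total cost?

For any fixed open set, each township goes to its cheapest open site; total = fixed + service.
{P2}: P→P2 8·19=152, Q→P2 5·10=50, R→P2 11·14=154, S→P2 4·21=84, T→P2 6·9=54, U→P2 2·10=20, V→P2 7·8=56. Service 570; fixed 182; total 752.
{P1, P2}: service 447 + fixed 320 = 767
{P1}: service 688 + fixed 138 = 826
{P1, P2, P3, P4, P5}: P→P1 3·19=57, Q→P4 4·10=40, R→P5 2·14=28, S→P2 4·21=84, T→P1 6·9=54, U→P2 2·10=20, V→P1 7·8=56. Service 339; fixed 1002; total 1341.
No other subset beats 752.

Open P2 only; minimum total cost 752.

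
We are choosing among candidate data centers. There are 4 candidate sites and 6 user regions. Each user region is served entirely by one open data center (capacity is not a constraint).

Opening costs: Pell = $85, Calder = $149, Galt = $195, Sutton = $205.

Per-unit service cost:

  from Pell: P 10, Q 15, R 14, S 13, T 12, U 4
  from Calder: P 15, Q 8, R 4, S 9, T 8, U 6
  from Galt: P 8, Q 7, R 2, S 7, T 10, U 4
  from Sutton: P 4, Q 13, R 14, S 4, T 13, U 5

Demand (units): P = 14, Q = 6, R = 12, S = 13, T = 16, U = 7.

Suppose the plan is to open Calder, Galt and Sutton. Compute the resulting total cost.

Each user region is assigned to its cheapest site among the open ones.
{Calder, Galt, Sutton}: P→Sutton 4·14=56, Q→Galt 7·6=42, R→Galt 2·12=24, S→Sutton 4·13=52, T→Calder 8·16=128, U→Galt 4·7=28. Service 330; fixed 549; total 879.

Total cost: 879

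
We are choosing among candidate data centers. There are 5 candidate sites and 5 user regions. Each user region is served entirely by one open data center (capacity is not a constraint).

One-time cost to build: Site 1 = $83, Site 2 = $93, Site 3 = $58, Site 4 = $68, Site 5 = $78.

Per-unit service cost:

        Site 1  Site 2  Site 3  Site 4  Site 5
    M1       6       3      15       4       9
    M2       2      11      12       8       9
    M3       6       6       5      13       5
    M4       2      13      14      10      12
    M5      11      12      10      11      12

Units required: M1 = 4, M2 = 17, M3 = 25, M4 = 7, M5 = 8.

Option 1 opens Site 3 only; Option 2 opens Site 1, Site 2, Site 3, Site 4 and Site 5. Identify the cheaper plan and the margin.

Option 1 is cheaper by 20.

Option 1: {Site 3}: M1→Site 3 15·4=60, M2→Site 3 12·17=204, M3→Site 3 5·25=125, M4→Site 3 14·7=98, M5→Site 3 10·8=80. Service 567; fixed 58; total 625.
Option 2: {Site 1, Site 2, Site 3, Site 4, Site 5}: M1→Site 2 3·4=12, M2→Site 1 2·17=34, M3→Site 3 5·25=125, M4→Site 1 2·7=14, M5→Site 3 10·8=80. Service 265; fixed 380; total 645.
Difference: |625 − 645| = 20.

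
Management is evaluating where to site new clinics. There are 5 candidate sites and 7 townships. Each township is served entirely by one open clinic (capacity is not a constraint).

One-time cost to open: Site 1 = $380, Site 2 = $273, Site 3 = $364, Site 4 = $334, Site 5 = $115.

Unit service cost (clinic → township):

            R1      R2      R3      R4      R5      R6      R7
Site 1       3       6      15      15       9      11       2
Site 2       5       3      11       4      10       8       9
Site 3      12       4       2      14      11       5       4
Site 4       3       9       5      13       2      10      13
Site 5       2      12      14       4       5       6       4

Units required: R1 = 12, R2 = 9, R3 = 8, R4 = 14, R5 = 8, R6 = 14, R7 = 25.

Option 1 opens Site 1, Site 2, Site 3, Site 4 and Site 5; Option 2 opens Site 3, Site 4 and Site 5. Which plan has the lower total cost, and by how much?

Option 2 is cheaper by 594.

Option 1: {Site 1, Site 2, Site 3, Site 4, Site 5}: R1→Site 5 2·12=24, R2→Site 2 3·9=27, R3→Site 3 2·8=16, R4→Site 2 4·14=56, R5→Site 4 2·8=16, R6→Site 3 5·14=70, R7→Site 1 2·25=50. Service 259; fixed 1466; total 1725.
Option 2: {Site 3, Site 4, Site 5}: R1→Site 5 2·12=24, R2→Site 3 4·9=36, R3→Site 3 2·8=16, R4→Site 5 4·14=56, R5→Site 4 2·8=16, R6→Site 3 5·14=70, R7→Site 3 4·25=100. Service 318; fixed 813; total 1131.
Difference: |1725 − 1131| = 594.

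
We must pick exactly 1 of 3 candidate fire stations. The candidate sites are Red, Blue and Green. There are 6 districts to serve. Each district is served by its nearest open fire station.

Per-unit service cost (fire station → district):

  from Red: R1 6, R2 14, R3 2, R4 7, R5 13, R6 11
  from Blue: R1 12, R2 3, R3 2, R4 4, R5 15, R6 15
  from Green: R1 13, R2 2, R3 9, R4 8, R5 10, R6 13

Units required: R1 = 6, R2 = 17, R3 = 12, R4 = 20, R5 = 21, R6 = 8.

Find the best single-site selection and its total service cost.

With exactly 1 open, each district uses its cheapest among the chosen.
{Blue}: R1→Blue 12·6=72, R2→Blue 3·17=51, R3→Blue 2·12=24, R4→Blue 4·20=80, R5→Blue 15·21=315, R6→Blue 15·8=120. Service cost 662.
{Green}: service cost 694
{Red}: service cost 799
Among all 3 size-1 choices, {Blue} is lowest.

Choose Blue only; total service cost 662.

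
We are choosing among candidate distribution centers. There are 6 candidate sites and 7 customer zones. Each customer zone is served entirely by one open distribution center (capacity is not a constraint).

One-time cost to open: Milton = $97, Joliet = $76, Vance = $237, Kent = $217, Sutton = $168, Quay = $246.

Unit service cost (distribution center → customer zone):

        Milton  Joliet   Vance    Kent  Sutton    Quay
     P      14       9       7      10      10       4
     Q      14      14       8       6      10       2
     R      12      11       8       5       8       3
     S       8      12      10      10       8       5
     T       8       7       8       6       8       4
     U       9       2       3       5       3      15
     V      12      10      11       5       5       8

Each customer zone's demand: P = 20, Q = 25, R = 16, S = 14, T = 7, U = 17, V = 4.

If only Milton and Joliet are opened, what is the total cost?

Total cost: 1114

Each customer zone is assigned to its cheapest site among the open ones.
{Milton, Joliet}: P→Joliet 9·20=180, Q→Milton 14·25=350, R→Joliet 11·16=176, S→Milton 8·14=112, T→Joliet 7·7=49, U→Joliet 2·17=34, V→Joliet 10·4=40. Service 941; fixed 173; total 1114.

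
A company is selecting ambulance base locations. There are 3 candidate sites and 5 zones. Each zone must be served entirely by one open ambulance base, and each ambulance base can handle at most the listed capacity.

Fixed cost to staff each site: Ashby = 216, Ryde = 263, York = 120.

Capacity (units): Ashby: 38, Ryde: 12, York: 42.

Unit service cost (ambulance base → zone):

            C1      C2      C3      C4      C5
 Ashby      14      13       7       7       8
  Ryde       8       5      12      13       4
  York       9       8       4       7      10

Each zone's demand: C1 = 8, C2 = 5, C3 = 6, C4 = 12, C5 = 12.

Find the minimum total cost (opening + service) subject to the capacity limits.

Minimum total cost: 651

Open {Ryde, York}: C1→York 9·8=72, C2→York 8·5=40, C3→York 4·6=24, C4→York 7·12=84, C5→Ryde 4·12=48.
Loads: Ryde carries 12/12, York carries 31/42. Service 268; fixed 383; total 651.
Next best feasible plan costs 652.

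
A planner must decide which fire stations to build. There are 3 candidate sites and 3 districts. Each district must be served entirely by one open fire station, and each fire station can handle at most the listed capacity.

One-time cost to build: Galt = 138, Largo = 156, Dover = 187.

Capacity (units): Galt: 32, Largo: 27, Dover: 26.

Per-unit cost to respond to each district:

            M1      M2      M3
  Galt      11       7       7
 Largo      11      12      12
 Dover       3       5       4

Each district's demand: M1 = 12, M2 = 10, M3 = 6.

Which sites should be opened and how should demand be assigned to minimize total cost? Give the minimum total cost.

Minimum total cost: 382

Open {Galt}: M1→Galt 11·12=132, M2→Galt 7·10=70, M3→Galt 7·6=42.
Loads: Galt carries 28/32. Service 244; fixed 138; total 382.
Next best feasible plan costs 453.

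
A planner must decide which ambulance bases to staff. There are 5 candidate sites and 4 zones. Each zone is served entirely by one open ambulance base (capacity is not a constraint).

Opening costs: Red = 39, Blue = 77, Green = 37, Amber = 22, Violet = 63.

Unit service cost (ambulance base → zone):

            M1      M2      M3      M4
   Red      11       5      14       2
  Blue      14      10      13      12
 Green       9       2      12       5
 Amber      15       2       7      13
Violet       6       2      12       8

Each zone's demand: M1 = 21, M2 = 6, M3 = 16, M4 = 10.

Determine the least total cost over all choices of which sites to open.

Minimum total cost: 394

For any fixed open set, each zone goes to its cheapest open site; total = fixed + service.
{Red, Amber, Violet}: M1→Violet 6·21=126, M2→Amber 2·6=12, M3→Amber 7·16=112, M4→Red 2·10=20. Service 270; fixed 124; total 394.
{Amber, Violet}: service 330 + fixed 85 = 415
{Green, Amber}: M1→Green 9·21=189, M2→Green 2·6=12, M3→Amber 7·16=112, M4→Green 5·10=50. Service 363; fixed 59; total 422.
{Red, Blue, Green, Amber, Violet}: service 270 + fixed 238 = 508
No other subset beats 394.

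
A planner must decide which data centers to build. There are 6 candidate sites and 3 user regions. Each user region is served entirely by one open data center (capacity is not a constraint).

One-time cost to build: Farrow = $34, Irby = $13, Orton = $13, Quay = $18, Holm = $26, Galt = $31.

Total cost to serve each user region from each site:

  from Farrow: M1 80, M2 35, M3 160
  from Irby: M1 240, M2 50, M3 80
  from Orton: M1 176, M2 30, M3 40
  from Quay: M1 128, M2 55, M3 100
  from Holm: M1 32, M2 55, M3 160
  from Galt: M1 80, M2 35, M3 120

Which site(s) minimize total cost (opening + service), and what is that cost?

For any fixed open set, each user region goes to its cheapest open site; total = fixed + service.
{Orton, Holm}: M1→Holm 32, M2→Orton 30, M3→Orton 40. Service 102; fixed 39; total 141.
{Irby, Orton, Holm}: M1→Holm 32, M2→Orton 30, M3→Orton 40. Service 102; fixed 52; total 154.
{Orton, Quay, Holm}: service 102 + fixed 57 = 159
{Farrow, Irby, Orton, Quay, Holm, Galt}: M1→Holm 32, M2→Orton 30, M3→Orton 40. Service 102; fixed 135; total 237.
No other subset beats 141.

Open Orton and Holm; minimum total cost 141.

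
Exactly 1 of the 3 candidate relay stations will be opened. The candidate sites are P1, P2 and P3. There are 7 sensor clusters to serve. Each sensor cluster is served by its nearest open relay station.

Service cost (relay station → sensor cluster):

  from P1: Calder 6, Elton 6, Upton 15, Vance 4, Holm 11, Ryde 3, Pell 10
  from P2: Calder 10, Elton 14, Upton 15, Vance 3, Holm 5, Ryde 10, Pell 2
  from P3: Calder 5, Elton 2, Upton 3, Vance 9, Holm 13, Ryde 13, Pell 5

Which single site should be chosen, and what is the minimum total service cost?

With exactly 1 open, each sensor cluster uses its cheapest among the chosen.
{P3}: Calder→P3 5, Elton→P3 2, Upton→P3 3, Vance→P3 9, Holm→P3 13, Ryde→P3 13, Pell→P3 5. Service cost 50.
{P1}: service cost 55
{P2}: service cost 59
Among all 3 size-1 choices, {P3} is lowest.

Choose P3 only; total service cost 50.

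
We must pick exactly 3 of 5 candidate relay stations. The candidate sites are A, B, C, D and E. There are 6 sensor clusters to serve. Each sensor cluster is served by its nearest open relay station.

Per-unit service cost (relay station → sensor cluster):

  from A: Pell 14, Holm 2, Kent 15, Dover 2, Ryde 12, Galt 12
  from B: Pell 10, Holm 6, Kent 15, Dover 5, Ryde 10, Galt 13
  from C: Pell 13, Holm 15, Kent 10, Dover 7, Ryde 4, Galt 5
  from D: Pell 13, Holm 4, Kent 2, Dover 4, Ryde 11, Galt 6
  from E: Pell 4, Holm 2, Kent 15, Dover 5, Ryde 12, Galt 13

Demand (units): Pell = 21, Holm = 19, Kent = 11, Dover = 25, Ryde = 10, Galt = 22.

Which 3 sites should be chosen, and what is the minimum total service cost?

With exactly 3 open, each sensor cluster uses its cheapest among the chosen.
{C, D, E}: Pell→E 4·21=84, Holm→E 2·19=38, Kent→D 2·11=22, Dover→D 4·25=100, Ryde→C 4·10=40, Galt→C 5·22=110. Service cost 394.
{A, C, E}: service cost 432
{A, D, E}: service cost 436
Among all 10 size-3 choices, {C, D, E} is lowest.

Choose C, D and E; total service cost 394.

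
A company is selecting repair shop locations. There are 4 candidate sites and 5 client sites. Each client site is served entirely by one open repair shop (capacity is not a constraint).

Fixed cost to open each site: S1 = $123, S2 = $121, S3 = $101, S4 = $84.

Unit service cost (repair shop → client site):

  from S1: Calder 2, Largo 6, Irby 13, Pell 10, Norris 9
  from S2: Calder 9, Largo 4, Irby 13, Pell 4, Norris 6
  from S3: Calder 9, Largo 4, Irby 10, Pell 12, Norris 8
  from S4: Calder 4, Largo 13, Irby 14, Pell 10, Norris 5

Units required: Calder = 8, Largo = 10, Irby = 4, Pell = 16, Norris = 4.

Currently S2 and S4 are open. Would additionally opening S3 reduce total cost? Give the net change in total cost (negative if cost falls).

Current service cost with {S2, S4}: 208.
Adding S3: each client site re-picks its cheapest; new service cost 196, saving 12.
Extra fixed cost: 101. Net change = 101 − 12 = 89.
(Totals: 413 → 502.)

No — net change +89 (cost rises by 89).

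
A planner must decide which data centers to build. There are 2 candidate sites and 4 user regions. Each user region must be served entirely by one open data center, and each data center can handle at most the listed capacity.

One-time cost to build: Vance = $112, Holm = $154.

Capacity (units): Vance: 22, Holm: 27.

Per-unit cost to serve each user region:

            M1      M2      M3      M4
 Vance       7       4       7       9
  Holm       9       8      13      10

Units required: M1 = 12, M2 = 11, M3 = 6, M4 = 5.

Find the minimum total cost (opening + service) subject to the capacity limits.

Open {Vance, Holm}: M1→Holm 9·12=108, M2→Vance 4·11=44, M3→Vance 7·6=42, M4→Vance 9·5=45.
Loads: Vance carries 22/22, Holm carries 12/27. Service 239; fixed 266; total 505.
Next best feasible plan costs 510.

Minimum total cost: 505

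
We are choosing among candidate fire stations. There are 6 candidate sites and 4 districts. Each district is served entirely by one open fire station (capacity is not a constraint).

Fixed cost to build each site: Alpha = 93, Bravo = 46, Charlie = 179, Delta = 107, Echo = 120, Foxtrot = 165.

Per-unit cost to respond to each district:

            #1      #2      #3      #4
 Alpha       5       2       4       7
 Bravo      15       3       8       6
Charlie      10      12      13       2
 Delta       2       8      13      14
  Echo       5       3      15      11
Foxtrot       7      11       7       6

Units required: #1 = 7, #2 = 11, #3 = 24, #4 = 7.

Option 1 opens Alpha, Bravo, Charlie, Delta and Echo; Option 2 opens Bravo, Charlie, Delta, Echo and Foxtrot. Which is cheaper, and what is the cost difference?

Option 1 is cheaper by 155.

Option 1: {Alpha, Bravo, Charlie, Delta, Echo}: #1→Delta 2·7=14, #2→Alpha 2·11=22, #3→Alpha 4·24=96, #4→Charlie 2·7=14. Service 146; fixed 545; total 691.
Option 2: {Bravo, Charlie, Delta, Echo, Foxtrot}: #1→Delta 2·7=14, #2→Bravo 3·11=33, #3→Foxtrot 7·24=168, #4→Charlie 2·7=14. Service 229; fixed 617; total 846.
Difference: |691 − 846| = 155.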